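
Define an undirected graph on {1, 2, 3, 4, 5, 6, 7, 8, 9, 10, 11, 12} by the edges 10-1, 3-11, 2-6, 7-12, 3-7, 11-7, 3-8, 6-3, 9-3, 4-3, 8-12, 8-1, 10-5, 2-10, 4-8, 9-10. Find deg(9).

Neighbors of 9: 3, 10.

2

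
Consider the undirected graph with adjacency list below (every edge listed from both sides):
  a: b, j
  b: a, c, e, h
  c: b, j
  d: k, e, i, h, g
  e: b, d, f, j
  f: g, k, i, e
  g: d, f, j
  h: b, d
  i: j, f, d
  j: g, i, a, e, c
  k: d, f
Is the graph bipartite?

Partition the vertices as {b, d, f, j} vs {a, c, e, g, h, i, k}. Each listed edge has one endpoint in each part, so the graph is bipartite.

Yes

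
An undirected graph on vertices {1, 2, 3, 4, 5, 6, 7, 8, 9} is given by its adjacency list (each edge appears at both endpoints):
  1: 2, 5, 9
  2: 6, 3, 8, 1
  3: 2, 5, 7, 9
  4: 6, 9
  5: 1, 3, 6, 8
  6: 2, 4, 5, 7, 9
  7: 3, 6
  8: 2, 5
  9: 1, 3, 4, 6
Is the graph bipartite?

The cycle 6-4-9-6 has length 3, which is odd, so the graph is not bipartite.

No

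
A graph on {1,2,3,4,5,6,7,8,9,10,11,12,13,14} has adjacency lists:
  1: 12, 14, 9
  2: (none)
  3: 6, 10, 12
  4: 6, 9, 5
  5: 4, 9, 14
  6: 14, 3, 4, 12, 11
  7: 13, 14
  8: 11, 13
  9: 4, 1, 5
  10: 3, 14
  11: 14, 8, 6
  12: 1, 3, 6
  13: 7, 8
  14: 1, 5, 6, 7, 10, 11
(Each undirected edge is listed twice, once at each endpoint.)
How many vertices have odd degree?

8

Degrees: 1:3, 2:0, 3:3, 4:3, 5:3, 6:5, 7:2, 8:2, 9:3, 10:2, 11:3, 12:3, 13:2, 14:6
Odd-degree vertices: 1, 3, 4, 5, 6, 9, 11, 12.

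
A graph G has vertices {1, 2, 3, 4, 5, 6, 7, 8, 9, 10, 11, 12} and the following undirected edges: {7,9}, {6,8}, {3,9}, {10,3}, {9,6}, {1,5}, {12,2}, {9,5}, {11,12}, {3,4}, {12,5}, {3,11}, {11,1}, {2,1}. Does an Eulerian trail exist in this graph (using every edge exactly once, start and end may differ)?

Degrees: 1:3, 2:2, 3:4, 4:1, 5:3, 6:2, 7:1, 8:1, 9:4, 10:1, 11:3, 12:3
Odd-degree vertices: 1, 4, 5, 7, 8, 10, 11, 12 (8 total).
An Eulerian trail requires 0 or 2 odd-degree vertices; here there are 8.

No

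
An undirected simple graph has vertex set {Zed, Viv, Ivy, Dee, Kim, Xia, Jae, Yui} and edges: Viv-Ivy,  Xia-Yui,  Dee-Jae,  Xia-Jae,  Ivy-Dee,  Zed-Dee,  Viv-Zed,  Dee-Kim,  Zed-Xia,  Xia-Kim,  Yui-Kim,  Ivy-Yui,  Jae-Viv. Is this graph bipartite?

No

Kim-Xia-Yui-Kim is an odd cycle (length 3), and a bipartite graph can contain only even cycles.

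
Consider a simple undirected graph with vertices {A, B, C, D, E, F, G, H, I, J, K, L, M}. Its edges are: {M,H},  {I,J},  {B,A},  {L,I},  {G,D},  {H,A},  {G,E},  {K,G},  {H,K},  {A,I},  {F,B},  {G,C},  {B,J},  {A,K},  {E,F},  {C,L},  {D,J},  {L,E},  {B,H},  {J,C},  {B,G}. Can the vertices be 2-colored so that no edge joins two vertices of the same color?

No

K-A-H-K is an odd cycle (length 3), and a bipartite graph can contain only even cycles.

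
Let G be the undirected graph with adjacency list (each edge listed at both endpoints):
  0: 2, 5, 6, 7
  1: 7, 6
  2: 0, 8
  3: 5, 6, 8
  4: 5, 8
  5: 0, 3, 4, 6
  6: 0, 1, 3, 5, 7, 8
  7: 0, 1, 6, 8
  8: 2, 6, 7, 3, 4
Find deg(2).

2

Neighbors of 2: 0, 8.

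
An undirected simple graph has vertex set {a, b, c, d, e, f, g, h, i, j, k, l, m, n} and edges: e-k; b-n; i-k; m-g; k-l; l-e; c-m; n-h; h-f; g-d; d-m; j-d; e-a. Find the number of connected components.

3

Component: {b, f, h, n}
Component: {a, e, i, k, l}
Component: {c, d, g, j, m}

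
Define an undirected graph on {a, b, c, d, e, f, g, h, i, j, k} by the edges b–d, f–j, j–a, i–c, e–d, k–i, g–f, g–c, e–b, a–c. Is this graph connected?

Component: {h}
Component: {b, d, e}
Component: {a, c, f, g, i, j, k}
There are 3 separate components, so the graph is not connected.

No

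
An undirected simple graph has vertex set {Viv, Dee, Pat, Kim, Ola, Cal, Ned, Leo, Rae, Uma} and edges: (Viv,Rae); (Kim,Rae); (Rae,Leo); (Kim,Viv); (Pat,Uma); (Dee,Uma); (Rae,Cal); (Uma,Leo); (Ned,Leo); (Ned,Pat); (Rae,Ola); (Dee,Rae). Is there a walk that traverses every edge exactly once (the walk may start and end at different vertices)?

Degrees: Viv:2, Dee:2, Pat:2, Kim:2, Ola:1, Cal:1, Ned:2, Leo:3, Rae:6, Uma:3
Odd-degree vertices: Ola, Cal, Leo, Uma (4 total).
An Eulerian trail requires 0 or 2 odd-degree vertices; here there are 4.

No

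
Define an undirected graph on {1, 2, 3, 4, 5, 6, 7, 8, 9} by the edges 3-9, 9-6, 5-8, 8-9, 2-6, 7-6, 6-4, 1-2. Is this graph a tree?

|V| = 9, |E| = 8.
Connected and |E| = |V| - 1, which characterizes a tree.

Yes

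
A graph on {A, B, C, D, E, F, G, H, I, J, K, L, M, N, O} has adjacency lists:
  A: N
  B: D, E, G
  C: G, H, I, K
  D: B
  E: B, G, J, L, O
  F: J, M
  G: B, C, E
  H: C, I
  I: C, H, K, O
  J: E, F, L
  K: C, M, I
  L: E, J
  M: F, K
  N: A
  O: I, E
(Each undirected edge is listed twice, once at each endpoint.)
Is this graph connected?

Component: {A, N}
Component: {B, C, D, E, F, G, H, I, J, K, L, M, O}
There are 2 separate components, so the graph is not connected.

No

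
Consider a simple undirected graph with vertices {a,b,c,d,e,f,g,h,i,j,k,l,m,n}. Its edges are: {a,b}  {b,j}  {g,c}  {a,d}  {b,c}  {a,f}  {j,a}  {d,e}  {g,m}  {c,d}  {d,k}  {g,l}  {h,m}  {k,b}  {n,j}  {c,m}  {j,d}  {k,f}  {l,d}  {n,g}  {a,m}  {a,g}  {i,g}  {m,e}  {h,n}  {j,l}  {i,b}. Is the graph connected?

A breadth-first search from a visits a, b, d, m, f, j, g, c, k, i, l, e, h, n — all 14 vertices — so the graph is connected.

Yes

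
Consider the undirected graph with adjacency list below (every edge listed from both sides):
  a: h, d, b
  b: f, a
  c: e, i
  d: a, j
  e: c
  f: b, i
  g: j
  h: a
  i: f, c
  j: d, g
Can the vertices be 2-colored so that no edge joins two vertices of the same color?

Yes

Partition the vertices as {b, d, e, g, h, i} vs {a, c, f, j}. Each listed edge has one endpoint in each part, so the graph is bipartite.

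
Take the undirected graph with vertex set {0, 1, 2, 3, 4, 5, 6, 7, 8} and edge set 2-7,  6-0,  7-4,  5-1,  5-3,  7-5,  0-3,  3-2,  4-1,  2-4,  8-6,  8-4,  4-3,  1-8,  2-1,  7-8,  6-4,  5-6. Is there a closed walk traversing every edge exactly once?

Yes

Degrees: 0:2, 1:4, 2:4, 3:4, 4:6, 5:4, 6:4, 7:4, 8:4
Every vertex has even degree and the edges form a single connected piece, so an Eulerian circuit exists.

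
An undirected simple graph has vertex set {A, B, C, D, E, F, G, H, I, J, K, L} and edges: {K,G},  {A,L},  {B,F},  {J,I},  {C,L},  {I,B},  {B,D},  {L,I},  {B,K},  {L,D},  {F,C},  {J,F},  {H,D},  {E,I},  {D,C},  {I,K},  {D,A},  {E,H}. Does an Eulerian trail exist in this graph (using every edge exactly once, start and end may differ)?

No

Degrees: A:2, B:4, C:3, D:5, E:2, F:3, G:1, H:2, I:5, J:2, K:3, L:4
Odd-degree vertices: C, D, F, G, I, K (6 total).
With 6 odd-degree vertices (more than two), no single trail can use every edge.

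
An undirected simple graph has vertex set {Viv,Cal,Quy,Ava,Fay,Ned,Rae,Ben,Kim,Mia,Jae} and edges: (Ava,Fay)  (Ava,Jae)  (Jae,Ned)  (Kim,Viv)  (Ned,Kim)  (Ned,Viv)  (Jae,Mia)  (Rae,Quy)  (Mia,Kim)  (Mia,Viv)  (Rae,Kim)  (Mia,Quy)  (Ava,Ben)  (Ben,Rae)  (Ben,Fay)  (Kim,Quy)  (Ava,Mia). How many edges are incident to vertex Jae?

3

Neighbors of Jae: Ava, Ned, Mia.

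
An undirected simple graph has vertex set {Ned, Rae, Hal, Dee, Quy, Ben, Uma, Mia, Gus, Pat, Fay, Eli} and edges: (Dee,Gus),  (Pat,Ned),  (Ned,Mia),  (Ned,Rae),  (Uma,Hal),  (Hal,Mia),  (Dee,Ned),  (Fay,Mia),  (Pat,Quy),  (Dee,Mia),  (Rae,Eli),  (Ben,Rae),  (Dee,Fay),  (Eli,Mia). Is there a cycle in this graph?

|V| = 12, |E| = 14, number of components = 1.
One cycle is Ned-Mia-Eli-Rae-Ned.

Yes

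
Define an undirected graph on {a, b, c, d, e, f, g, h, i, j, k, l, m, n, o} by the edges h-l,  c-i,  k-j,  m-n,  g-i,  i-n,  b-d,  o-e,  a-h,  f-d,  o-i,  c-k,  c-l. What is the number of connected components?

2

Component: {b, d, f}
Component: {a, c, e, g, h, i, j, k, l, m, n, o}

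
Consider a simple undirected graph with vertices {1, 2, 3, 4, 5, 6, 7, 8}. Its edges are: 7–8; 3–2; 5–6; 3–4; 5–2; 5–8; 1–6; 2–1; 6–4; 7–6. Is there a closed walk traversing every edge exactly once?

No

Degrees: 1:2, 2:3, 3:2, 4:2, 5:3, 6:4, 7:2, 8:2
2, 5 have odd degree; an Eulerian circuit needs every degree to be even, so none exists.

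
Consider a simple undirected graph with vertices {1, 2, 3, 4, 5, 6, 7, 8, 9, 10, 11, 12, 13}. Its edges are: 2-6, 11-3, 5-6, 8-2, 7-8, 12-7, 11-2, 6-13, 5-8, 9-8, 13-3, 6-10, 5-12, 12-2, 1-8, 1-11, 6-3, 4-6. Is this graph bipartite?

3-6-13-3 is an odd cycle (length 3), and a bipartite graph can contain only even cycles.

No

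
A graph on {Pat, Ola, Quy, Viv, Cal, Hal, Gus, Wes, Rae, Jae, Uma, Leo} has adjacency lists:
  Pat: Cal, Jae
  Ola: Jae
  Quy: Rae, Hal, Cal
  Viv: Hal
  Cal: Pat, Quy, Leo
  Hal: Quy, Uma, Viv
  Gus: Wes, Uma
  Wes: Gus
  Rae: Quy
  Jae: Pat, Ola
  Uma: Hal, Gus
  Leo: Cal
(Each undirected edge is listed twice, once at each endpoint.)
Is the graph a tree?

Yes

The graph has 12 vertices and 11 edges.
Connected and |E| = |V| - 1, which characterizes a tree.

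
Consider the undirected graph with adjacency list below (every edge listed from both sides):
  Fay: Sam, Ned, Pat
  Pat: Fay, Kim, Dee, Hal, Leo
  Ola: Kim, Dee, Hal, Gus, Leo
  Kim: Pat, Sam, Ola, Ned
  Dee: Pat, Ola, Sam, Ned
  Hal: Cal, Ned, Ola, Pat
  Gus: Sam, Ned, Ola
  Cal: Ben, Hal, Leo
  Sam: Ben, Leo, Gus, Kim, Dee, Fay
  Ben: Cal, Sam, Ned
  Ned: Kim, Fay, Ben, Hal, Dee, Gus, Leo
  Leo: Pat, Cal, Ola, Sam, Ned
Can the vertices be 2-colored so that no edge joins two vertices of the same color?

Partition the vertices as {Pat, Ola, Cal, Sam, Ned} vs {Fay, Kim, Dee, Hal, Gus, Ben, Leo}. Each listed edge has one endpoint in each part, so the graph is bipartite.

Yes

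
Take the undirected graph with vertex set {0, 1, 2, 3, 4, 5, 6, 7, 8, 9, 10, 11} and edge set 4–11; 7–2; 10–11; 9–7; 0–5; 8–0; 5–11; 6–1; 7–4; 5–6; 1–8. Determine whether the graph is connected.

Component: {3}
Component: {0, 1, 2, 4, 5, 6, 7, 8, 9, 10, 11}
No edge joins these 2 groups, so the graph is disconnected.

No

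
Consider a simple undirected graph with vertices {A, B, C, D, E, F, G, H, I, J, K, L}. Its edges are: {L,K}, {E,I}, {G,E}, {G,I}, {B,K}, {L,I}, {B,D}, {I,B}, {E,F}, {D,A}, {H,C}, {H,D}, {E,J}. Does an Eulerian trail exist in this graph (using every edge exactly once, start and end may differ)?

No

Degrees: A:1, B:3, C:1, D:3, E:4, F:1, G:2, H:2, I:4, J:1, K:2, L:2
Odd-degree vertices: A, B, C, D, F, J (6 total).
An Eulerian trail requires 0 or 2 odd-degree vertices; here there are 6.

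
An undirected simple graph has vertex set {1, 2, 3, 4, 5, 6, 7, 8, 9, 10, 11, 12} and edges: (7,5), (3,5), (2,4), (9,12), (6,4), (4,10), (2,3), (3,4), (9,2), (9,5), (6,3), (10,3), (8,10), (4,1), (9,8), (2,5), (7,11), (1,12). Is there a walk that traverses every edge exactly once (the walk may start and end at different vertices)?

No

Degrees: 1:2, 2:4, 3:5, 4:5, 5:4, 6:2, 7:2, 8:2, 9:4, 10:3, 11:1, 12:2
Odd-degree vertices: 3, 4, 10, 11 (4 total).
An Eulerian trail requires 0 or 2 odd-degree vertices; here there are 4.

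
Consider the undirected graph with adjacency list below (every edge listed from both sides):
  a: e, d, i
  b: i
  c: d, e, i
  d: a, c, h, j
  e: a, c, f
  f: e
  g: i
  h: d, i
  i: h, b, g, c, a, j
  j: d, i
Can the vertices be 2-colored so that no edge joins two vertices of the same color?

Color {d, e, i} black and {a, b, c, f, g, h, j} white. No edge joins two same-colored vertices, so the graph is bipartite.

Yes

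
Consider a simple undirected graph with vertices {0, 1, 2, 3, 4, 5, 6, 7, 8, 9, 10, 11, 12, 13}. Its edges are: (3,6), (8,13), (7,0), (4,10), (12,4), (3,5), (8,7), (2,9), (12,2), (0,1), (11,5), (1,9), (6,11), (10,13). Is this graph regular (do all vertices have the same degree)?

Yes

Degrees: 0:2, 1:2, 2:2, 3:2, 4:2, 5:2, 6:2, 7:2, 8:2, 9:2, 10:2, 11:2, 12:2, 13:2
All degrees equal 2; the graph is regular.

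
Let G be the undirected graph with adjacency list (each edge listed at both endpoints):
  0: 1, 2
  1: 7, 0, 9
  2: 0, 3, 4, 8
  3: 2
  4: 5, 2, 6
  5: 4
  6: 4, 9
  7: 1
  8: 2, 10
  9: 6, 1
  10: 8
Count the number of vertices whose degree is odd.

Degrees: 0:2, 1:3, 2:4, 3:1, 4:3, 5:1, 6:2, 7:1, 8:2, 9:2, 10:1
Odd-degree vertices: 1, 3, 4, 5, 7, 10.

6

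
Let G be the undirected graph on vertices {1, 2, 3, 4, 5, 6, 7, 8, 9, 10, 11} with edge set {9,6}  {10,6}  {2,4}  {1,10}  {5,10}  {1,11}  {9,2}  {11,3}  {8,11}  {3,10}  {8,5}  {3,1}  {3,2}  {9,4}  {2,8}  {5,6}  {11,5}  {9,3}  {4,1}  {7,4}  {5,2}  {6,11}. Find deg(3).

5

Neighbors of 3: 1, 2, 9, 10, 11.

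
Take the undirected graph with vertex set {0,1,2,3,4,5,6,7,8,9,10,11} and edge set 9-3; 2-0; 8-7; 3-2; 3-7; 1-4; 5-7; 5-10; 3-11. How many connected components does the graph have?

Component: {6}
Component: {1, 4}
Component: {0, 2, 3, 5, 7, 8, 9, 10, 11}

3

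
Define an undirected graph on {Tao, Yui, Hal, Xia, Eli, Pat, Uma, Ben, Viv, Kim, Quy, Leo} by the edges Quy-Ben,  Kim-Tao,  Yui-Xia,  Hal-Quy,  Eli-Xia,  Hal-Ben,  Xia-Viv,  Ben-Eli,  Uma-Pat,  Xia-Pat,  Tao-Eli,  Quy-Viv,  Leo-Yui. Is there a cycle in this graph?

Yes

The graph has 12 vertices, 13 edges, and 1 connected component.
One cycle is Eli-Xia-Viv-Quy-Ben-Eli.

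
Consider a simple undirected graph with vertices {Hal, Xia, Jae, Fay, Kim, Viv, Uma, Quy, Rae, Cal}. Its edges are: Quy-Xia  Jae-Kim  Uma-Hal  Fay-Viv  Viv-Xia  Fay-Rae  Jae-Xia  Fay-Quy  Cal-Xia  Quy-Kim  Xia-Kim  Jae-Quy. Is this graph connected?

Component: {Hal, Uma}
Component: {Xia, Jae, Fay, Kim, Viv, Quy, Rae, Cal}
No edge joins these 2 groups, so the graph is disconnected.

No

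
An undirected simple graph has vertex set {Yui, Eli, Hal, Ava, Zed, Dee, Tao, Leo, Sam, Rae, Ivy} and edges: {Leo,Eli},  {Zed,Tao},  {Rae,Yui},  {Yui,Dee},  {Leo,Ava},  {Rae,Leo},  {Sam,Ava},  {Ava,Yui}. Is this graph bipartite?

A valid 2-coloring puts {Eli, Hal, Ava, Dee, Tao, Rae, Ivy} on one side and {Yui, Zed, Leo, Sam} on the other; every edge crosses between the two sides.

Yes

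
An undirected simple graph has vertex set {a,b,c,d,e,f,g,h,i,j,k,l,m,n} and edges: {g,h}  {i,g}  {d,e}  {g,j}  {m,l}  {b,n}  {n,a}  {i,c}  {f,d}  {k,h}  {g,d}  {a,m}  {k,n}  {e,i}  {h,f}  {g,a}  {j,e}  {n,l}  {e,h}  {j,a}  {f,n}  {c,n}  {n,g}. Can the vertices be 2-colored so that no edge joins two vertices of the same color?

No

g-a-n-g is an odd cycle (length 3), and a bipartite graph can contain only even cycles.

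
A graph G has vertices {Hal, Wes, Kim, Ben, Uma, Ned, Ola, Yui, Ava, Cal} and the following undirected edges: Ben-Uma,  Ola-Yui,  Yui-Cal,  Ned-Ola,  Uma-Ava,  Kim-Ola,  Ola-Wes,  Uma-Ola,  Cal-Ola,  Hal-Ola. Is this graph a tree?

No

|V| = 10, |E| = 10.
Connected but with 10 > 9 edges, so it has a cycle and is not a tree.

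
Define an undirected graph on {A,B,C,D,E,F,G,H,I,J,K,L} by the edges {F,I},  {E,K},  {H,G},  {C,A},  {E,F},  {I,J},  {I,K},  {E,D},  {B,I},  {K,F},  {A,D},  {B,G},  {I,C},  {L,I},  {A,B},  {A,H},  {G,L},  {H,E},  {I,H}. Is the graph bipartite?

No

F-K-I-F is an odd cycle (length 3), and a bipartite graph can contain only even cycles.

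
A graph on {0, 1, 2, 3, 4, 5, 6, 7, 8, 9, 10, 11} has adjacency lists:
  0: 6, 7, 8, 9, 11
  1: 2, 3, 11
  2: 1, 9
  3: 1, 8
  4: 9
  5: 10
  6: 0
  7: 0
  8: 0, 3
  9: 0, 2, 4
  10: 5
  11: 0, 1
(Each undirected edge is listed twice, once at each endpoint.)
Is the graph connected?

Component: {5, 10}
Component: {0, 1, 2, 3, 4, 6, 7, 8, 9, 11}
There are 2 separate components, so the graph is not connected.

No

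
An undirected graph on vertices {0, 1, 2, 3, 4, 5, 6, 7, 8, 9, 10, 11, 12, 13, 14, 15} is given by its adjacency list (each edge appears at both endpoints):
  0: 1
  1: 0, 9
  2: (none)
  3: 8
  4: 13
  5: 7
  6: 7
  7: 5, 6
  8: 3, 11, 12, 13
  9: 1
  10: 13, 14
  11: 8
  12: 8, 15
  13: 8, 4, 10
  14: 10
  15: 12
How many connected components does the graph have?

4

Component: {2}
Component: {0, 1, 9}
Component: {5, 6, 7}
Component: {3, 4, 8, 10, 11, 12, 13, 14, 15}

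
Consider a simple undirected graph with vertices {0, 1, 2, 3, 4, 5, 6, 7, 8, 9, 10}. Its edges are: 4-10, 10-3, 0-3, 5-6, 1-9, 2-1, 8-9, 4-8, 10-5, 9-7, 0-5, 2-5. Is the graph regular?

Degrees: 0:2, 1:2, 2:2, 3:2, 4:2, 5:4, 6:1, 7:1, 8:2, 9:3, 10:3
Vertex 6 has degree 1 while 5 has degree 4, so the graph is not regular.

No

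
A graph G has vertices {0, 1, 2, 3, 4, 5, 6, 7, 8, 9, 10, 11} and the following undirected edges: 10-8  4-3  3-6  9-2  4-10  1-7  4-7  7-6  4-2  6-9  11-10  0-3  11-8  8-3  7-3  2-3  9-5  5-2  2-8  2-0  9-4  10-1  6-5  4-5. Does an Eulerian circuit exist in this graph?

Degrees: 0:2, 1:2, 2:6, 3:6, 4:6, 5:4, 6:4, 7:4, 8:4, 9:4, 10:4, 11:2
Every vertex has even degree and the edges form a single connected piece, so an Eulerian circuit exists.

Yes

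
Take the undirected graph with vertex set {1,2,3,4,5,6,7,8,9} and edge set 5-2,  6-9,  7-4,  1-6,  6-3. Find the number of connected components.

Component: {8}
Component: {2, 5}
Component: {4, 7}
Component: {1, 3, 6, 9}

4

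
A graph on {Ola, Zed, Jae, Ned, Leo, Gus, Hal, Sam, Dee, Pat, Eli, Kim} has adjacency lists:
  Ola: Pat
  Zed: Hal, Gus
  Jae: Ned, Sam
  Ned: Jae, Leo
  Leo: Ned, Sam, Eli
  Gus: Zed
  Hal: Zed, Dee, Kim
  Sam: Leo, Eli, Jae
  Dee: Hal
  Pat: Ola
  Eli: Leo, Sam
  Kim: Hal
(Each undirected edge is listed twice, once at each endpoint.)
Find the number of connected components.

3

Component: {Ola, Pat}
Component: {Zed, Gus, Hal, Dee, Kim}
Component: {Jae, Ned, Leo, Sam, Eli}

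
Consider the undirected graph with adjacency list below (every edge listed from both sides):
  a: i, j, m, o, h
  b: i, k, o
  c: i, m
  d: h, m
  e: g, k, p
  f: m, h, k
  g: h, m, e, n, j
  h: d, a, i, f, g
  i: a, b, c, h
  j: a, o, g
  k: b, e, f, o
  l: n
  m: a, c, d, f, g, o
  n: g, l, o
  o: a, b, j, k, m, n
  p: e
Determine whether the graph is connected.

A breadth-first search from a visits a, i, m, h, o, j, b, c, f, d, g, n, k, e, l, p — all 16 vertices — so the graph is connected.

Yes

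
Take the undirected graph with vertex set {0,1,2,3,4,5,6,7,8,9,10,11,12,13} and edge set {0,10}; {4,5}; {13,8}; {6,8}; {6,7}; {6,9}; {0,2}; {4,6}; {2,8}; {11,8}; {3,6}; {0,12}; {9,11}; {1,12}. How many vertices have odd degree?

8

Degrees: 0:3, 1:1, 2:2, 3:1, 4:2, 5:1, 6:5, 7:1, 8:4, 9:2, 10:1, 11:2, 12:2, 13:1
Odd-degree vertices: 0, 1, 3, 5, 6, 7, 10, 13.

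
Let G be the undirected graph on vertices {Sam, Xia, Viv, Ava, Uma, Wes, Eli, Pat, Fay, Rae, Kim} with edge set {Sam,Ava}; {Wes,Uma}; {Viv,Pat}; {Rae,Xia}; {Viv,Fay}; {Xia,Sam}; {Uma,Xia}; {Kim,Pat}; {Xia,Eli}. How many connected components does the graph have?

Component: {Viv, Pat, Fay, Kim}
Component: {Sam, Xia, Ava, Uma, Wes, Eli, Rae}

2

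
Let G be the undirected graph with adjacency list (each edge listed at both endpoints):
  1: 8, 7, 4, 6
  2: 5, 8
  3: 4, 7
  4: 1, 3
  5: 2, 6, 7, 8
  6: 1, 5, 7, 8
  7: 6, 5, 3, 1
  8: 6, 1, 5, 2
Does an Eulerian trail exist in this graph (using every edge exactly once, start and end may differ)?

Degrees: 1:4, 2:2, 3:2, 4:2, 5:4, 6:4, 7:4, 8:4
Odd-degree vertices: none (0 total).
With 0 odd-degree vertices and all edges in one connected piece, an Eulerian trail exists.

Yes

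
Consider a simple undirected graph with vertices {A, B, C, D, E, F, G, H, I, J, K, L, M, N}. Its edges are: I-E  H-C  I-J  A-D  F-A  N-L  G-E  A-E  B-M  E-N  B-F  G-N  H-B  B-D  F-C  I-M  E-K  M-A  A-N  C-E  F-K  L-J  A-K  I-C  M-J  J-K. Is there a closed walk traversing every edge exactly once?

Yes

Degrees: A:6, B:4, C:4, D:2, E:6, F:4, G:2, H:2, I:4, J:4, K:4, L:2, M:4, N:4
All degrees are even and the non-isolated vertices are connected — an Eulerian circuit exists.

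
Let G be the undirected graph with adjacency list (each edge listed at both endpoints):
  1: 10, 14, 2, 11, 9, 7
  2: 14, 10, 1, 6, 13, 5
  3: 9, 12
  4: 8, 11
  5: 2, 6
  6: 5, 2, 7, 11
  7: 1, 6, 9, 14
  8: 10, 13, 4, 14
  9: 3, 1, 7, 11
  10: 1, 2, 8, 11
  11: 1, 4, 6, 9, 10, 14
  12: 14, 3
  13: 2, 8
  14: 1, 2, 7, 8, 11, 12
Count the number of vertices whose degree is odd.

0

Degrees: 1:6, 2:6, 3:2, 4:2, 5:2, 6:4, 7:4, 8:4, 9:4, 10:4, 11:6, 12:2, 13:2, 14:6
Odd-degree vertices: none.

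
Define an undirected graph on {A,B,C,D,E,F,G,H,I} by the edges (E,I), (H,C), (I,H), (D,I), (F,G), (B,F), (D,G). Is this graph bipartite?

A valid 2-coloring puts {A, D, E, F, H} on one side and {B, C, G, I} on the other; every edge crosses between the two sides.

Yes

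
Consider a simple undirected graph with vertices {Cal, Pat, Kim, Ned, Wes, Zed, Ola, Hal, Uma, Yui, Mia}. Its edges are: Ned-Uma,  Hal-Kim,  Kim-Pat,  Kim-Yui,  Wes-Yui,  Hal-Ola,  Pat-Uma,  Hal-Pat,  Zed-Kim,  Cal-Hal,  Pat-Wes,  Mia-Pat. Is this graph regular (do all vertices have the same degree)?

Degrees: Cal:1, Pat:5, Kim:4, Ned:1, Wes:2, Zed:1, Ola:1, Hal:4, Uma:2, Yui:2, Mia:1
Vertex Cal has degree 1 while Pat has degree 5, so the graph is not regular.

No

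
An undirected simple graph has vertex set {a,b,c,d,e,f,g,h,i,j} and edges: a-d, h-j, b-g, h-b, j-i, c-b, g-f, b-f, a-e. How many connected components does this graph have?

Component: {a, d, e}
Component: {b, c, f, g, h, i, j}

2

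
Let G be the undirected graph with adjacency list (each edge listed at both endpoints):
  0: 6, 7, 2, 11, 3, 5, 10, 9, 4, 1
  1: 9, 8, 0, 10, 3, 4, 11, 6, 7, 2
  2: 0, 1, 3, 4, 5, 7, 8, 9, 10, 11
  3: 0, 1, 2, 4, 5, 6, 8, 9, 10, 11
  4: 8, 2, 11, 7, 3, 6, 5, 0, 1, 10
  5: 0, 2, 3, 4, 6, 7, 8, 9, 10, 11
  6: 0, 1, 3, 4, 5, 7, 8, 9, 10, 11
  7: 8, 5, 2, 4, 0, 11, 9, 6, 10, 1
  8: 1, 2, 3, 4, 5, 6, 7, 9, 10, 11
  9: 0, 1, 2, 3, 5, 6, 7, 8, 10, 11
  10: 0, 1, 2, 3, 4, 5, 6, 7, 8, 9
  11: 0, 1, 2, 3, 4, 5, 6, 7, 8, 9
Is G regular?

Degrees: 0:10, 1:10, 2:10, 3:10, 4:10, 5:10, 6:10, 7:10, 8:10, 9:10, 10:10, 11:10
All degrees equal 10; the graph is regular.

Yes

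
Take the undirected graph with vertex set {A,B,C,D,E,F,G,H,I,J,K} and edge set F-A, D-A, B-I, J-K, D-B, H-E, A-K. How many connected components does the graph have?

4

Component: {C}
Component: {G}
Component: {E, H}
Component: {A, B, D, F, I, J, K}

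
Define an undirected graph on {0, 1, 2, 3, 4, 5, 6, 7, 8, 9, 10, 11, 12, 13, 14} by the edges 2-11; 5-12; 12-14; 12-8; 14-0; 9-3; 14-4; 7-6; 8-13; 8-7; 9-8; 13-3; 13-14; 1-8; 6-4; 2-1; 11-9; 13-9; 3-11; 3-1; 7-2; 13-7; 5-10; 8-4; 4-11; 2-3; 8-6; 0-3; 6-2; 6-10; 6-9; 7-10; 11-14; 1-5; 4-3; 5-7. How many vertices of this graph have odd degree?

Degrees: 0:2, 1:4, 2:5, 3:7, 4:5, 5:4, 6:6, 7:6, 8:7, 9:5, 10:3, 11:5, 12:3, 13:5, 14:5
Odd-degree vertices: 2, 3, 4, 8, 9, 10, 11, 12, 13, 14.

10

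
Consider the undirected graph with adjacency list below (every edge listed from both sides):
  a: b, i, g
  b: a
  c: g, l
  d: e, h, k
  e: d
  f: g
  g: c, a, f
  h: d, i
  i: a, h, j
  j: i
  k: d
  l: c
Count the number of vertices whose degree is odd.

10

Degrees: a:3, b:1, c:2, d:3, e:1, f:1, g:3, h:2, i:3, j:1, k:1, l:1
Odd-degree vertices: a, b, d, e, f, g, i, j, k, l.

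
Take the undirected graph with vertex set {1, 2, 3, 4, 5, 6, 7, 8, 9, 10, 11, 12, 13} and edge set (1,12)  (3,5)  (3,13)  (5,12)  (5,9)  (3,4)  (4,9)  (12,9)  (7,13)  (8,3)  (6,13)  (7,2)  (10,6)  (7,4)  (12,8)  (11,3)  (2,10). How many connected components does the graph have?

Component: {1, 2, 3, 4, 5, 6, 7, 8, 9, 10, 11, 12, 13}

1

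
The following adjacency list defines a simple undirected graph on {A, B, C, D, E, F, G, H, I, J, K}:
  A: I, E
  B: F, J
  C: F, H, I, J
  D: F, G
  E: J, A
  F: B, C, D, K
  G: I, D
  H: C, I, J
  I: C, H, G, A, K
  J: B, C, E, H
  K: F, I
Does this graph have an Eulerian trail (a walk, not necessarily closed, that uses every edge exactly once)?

Yes

Degrees: A:2, B:2, C:4, D:2, E:2, F:4, G:2, H:3, I:5, J:4, K:2
Odd-degree vertices: H, I (2 total).
The non-isolated vertices are connected and exactly 2 have odd degree, so an Eulerian trail exists (from H to I).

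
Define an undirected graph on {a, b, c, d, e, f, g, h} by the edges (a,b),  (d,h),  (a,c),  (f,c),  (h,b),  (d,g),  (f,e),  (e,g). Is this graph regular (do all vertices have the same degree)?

Yes

Degrees: a:2, b:2, c:2, d:2, e:2, f:2, g:2, h:2
All degrees equal 2; the graph is regular.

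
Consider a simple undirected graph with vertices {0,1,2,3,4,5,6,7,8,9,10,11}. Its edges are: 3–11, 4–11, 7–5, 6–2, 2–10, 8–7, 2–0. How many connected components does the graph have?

Component: {1}
Component: {9}
Component: {3, 4, 11}
Component: {5, 7, 8}
Component: {0, 2, 6, 10}

5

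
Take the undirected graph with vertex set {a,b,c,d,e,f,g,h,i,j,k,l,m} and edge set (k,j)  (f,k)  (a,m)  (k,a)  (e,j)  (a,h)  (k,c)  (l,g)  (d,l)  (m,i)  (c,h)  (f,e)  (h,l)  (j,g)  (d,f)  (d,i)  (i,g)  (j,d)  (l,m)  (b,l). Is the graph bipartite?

Yes

Partition the vertices as {b, d, e, g, h, k, m} vs {a, c, f, i, j, l}. Each listed edge has one endpoint in each part, so the graph is bipartite.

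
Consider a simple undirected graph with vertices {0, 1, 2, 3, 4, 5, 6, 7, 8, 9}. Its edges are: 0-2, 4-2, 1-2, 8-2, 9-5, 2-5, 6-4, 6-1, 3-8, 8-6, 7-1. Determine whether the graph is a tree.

No

|V| = 10, |E| = 11.
Connected but with 11 > 9 edges, so it has a cycle and is not a tree.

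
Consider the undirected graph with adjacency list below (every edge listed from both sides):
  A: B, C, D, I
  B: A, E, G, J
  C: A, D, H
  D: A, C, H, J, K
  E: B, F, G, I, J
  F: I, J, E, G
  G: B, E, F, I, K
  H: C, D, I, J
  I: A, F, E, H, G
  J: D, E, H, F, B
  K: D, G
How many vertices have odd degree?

Degrees: A:4, B:4, C:3, D:5, E:5, F:4, G:5, H:4, I:5, J:5, K:2
Odd-degree vertices: C, D, E, G, I, J.

6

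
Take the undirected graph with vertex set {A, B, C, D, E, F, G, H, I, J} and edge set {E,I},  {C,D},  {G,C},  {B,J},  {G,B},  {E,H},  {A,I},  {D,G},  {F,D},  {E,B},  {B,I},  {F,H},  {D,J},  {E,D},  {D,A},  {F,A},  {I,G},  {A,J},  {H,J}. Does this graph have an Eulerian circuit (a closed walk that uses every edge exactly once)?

No

Degrees: A:4, B:4, C:2, D:6, E:4, F:3, G:4, H:3, I:4, J:4
F, H have odd degree; an Eulerian circuit needs every degree to be even, so none exists.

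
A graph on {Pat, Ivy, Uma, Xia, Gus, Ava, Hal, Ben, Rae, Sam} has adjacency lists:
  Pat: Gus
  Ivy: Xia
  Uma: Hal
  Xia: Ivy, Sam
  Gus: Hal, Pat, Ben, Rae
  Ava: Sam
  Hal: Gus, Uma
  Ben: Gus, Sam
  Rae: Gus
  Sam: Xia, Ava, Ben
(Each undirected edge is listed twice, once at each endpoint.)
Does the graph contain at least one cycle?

The graph has 10 vertices, 9 edges, and 1 connected component.
Since 9 = 10 - 1, the graph is a forest and contains no cycle.

No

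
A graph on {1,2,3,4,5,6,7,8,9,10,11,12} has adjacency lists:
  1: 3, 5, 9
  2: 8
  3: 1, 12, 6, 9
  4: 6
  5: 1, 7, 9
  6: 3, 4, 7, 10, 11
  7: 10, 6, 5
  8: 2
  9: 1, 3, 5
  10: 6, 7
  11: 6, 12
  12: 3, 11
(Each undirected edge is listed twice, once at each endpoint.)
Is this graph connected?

Component: {2, 8}
Component: {1, 3, 4, 5, 6, 7, 9, 10, 11, 12}
There are 2 separate components, so the graph is not connected.

No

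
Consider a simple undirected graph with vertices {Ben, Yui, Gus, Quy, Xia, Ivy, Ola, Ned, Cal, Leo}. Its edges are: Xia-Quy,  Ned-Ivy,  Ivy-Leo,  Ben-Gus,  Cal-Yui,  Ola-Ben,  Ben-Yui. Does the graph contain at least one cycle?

No

|V| = 10, |E| = 7, number of components = 3.
A forest on 10 vertices with 3 components has exactly 7 edges, which matches — so no cycle.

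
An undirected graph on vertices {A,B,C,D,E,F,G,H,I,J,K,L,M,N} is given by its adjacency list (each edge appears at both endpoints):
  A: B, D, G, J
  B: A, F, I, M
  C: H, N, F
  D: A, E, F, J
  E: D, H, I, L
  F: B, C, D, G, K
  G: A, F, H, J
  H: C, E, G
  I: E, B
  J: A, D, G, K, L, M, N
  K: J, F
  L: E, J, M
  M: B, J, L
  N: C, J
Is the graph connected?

Yes

A breadth-first search from A visits A, B, D, J, G, F, M, I, E, K, L, N, H, C — all 14 vertices — so the graph is connected.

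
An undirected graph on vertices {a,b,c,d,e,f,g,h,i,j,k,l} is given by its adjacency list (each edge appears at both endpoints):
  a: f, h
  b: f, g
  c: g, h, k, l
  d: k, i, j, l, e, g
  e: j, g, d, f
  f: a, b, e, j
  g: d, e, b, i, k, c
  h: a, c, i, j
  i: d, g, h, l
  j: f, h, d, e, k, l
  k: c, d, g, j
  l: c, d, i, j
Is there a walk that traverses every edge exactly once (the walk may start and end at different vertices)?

Yes

Degrees: a:2, b:2, c:4, d:6, e:4, f:4, g:6, h:4, i:4, j:6, k:4, l:4
Odd-degree vertices: none (0 total).
The non-isolated vertices are connected and exactly 0 have odd degree, so an Eulerian trail exists.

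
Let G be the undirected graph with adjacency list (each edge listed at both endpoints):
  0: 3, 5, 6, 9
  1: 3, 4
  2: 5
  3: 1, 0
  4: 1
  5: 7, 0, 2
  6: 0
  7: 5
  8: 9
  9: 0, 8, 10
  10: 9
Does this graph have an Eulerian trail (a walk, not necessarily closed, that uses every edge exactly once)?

No

Degrees: 0:4, 1:2, 2:1, 3:2, 4:1, 5:3, 6:1, 7:1, 8:1, 9:3, 10:1
Odd-degree vertices: 2, 4, 5, 6, 7, 8, 9, 10 (8 total).
With 8 odd-degree vertices (more than two), no single trail can use every edge.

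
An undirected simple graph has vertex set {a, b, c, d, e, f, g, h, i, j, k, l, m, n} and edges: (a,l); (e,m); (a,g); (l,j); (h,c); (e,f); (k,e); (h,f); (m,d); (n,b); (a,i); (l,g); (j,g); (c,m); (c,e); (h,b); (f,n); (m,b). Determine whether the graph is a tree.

|V| = 14, |E| = 18.
It is not connected, so it is not a tree.

No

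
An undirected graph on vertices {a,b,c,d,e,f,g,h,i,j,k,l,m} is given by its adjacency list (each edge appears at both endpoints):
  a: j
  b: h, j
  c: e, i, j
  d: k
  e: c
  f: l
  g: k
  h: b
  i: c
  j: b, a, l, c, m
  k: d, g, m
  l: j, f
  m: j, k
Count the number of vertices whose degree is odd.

10

Degrees: a:1, b:2, c:3, d:1, e:1, f:1, g:1, h:1, i:1, j:5, k:3, l:2, m:2
Odd-degree vertices: a, c, d, e, f, g, h, i, j, k.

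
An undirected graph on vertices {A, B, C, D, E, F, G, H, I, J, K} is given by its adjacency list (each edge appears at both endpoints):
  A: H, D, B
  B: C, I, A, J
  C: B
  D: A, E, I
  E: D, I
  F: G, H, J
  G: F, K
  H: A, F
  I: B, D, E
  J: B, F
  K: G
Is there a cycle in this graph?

|V| = 11, |E| = 13, number of components = 1.
One cycle is A-B-J-F-H-A.

Yes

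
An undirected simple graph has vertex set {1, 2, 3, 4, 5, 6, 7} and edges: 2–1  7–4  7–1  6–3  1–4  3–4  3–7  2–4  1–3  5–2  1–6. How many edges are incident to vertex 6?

Neighbors of 6: 1, 3.

2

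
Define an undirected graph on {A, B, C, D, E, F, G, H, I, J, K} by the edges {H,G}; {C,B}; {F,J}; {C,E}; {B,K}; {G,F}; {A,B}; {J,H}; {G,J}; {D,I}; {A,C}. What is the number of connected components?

3

Component: {D, I}
Component: {F, G, H, J}
Component: {A, B, C, E, K}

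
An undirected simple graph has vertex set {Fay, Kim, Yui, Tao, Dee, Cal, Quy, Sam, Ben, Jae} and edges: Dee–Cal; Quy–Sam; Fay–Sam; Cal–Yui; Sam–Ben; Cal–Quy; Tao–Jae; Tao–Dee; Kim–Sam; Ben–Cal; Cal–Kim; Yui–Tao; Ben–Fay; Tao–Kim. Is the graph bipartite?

No

Ben-Fay-Sam-Ben is an odd cycle (length 3), and a bipartite graph can contain only even cycles.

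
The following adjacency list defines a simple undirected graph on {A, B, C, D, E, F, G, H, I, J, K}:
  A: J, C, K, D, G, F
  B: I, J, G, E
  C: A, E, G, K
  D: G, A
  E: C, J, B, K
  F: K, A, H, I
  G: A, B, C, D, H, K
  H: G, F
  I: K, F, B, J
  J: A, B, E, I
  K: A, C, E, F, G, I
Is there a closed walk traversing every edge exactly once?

Degrees: A:6, B:4, C:4, D:2, E:4, F:4, G:6, H:2, I:4, J:4, K:6
All degrees are even and the non-isolated vertices are connected — an Eulerian circuit exists.

Yes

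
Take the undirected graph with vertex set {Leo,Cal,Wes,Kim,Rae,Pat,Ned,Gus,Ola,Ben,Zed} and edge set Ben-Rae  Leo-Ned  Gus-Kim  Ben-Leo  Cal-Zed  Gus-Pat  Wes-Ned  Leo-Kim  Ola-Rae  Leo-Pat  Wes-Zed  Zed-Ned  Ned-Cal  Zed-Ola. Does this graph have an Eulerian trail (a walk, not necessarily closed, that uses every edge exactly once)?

Degrees: Leo:4, Cal:2, Wes:2, Kim:2, Rae:2, Pat:2, Ned:4, Gus:2, Ola:2, Ben:2, Zed:4
Odd-degree vertices: none (0 total).
The non-isolated vertices are connected and exactly 0 have odd degree, so an Eulerian trail exists.

Yes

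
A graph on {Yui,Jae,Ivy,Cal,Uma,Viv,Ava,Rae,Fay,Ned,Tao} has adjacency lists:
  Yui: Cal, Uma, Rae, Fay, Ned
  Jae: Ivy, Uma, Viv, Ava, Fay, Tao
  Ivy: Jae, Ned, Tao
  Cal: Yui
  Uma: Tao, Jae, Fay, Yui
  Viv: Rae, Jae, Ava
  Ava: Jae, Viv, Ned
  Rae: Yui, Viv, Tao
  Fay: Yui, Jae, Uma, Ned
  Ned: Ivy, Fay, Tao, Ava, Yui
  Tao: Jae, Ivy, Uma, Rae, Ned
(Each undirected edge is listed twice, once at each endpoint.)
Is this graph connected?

Yes

A breadth-first search from Yui visits Yui, Uma, Fay, Rae, Cal, Ned, Jae, Tao, Viv, Ivy, Ava — all 11 vertices — so the graph is connected.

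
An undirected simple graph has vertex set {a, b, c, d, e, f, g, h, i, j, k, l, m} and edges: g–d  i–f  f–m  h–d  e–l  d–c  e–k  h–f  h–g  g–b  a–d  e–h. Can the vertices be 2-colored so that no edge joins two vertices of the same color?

d-g-h-d is an odd cycle (length 3), and a bipartite graph can contain only even cycles.

No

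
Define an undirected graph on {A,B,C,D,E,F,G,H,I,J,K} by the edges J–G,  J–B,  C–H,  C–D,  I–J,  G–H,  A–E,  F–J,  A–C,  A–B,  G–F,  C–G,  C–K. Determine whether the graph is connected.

Starting from A and exploring outward reaches every vertex (A, B, C, E, J, D, K, H, G, I, F); the graph is connected.

Yes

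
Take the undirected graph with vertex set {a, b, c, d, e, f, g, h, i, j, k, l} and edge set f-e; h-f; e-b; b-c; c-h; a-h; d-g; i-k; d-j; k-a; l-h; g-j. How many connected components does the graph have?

Component: {d, g, j}
Component: {a, b, c, e, f, h, i, k, l}

2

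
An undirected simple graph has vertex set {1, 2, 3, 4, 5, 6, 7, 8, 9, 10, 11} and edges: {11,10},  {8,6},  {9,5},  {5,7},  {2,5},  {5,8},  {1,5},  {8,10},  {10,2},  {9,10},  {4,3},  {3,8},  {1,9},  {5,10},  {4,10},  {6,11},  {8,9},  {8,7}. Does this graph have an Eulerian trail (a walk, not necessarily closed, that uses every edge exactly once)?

Yes

Degrees: 1:2, 2:2, 3:2, 4:2, 5:6, 6:2, 7:2, 8:6, 9:4, 10:6, 11:2
Odd-degree vertices: none (0 total).
The non-isolated vertices are connected and exactly 0 have odd degree, so an Eulerian trail exists.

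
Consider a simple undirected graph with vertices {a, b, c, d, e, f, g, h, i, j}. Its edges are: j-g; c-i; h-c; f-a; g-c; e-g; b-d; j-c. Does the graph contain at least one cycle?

|V| = 10, |E| = 8, number of components = 3.
Since 8 > 10 - 3, a cycle must exist; for instance c-j-g-c.

Yes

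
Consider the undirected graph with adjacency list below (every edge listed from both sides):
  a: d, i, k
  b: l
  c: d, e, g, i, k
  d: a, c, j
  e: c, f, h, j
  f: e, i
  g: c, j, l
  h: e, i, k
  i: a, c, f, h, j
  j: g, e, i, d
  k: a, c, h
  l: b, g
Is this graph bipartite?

Partition the vertices as {b, d, e, g, i, k} vs {a, c, f, h, j, l}. Each listed edge has one endpoint in each part, so the graph is bipartite.

Yes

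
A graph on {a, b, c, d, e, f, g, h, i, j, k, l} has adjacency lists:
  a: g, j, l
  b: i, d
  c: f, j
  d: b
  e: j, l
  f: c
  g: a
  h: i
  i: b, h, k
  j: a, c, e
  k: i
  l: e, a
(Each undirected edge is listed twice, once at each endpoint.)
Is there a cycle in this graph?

Yes

The graph has 12 vertices, 11 edges, and 2 connected components.
Since 11 > 12 - 2, a cycle must exist; for instance a-j-e-l-a.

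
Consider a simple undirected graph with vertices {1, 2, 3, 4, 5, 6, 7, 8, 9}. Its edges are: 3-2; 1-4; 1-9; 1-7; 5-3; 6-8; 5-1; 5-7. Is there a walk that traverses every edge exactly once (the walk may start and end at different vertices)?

No

Degrees: 1:4, 2:1, 3:2, 4:1, 5:3, 6:1, 7:2, 8:1, 9:1
Odd-degree vertices: 2, 4, 5, 6, 8, 9 (6 total).
An Eulerian trail requires 0 or 2 odd-degree vertices; here there are 6.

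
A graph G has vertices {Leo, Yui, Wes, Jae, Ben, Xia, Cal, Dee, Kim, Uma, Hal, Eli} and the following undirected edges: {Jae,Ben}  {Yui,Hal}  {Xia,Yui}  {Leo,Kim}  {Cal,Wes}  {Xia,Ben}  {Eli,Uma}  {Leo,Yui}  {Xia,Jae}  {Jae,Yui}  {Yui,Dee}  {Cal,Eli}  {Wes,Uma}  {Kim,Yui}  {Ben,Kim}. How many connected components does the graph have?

Component: {Wes, Cal, Uma, Eli}
Component: {Leo, Yui, Jae, Ben, Xia, Dee, Kim, Hal}

2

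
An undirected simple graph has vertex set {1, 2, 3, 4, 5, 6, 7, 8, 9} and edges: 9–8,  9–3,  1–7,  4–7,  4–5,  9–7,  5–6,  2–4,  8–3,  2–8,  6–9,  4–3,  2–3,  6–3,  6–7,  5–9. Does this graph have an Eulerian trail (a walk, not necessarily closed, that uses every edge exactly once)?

Degrees: 1:1, 2:3, 3:5, 4:4, 5:3, 6:4, 7:4, 8:3, 9:5
Odd-degree vertices: 1, 2, 3, 5, 8, 9 (6 total).
With 6 odd-degree vertices (more than two), no single trail can use every edge.

No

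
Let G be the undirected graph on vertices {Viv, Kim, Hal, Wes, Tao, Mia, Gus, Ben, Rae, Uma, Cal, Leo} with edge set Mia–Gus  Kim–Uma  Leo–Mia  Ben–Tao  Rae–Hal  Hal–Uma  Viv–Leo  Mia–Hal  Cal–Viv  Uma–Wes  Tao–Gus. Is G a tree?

The graph has 12 vertices and 11 edges.
It is connected with exactly 11 edges, hence acyclic — it is a tree.

Yes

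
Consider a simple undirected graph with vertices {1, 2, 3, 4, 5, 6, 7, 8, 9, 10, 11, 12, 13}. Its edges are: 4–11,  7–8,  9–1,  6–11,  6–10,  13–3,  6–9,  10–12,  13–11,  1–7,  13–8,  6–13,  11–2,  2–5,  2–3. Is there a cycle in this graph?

The graph has 13 vertices, 15 edges, and 1 connected component.
Since 15 > 13 - 1, a cycle must exist; for instance 13-3-2-11-13.

Yes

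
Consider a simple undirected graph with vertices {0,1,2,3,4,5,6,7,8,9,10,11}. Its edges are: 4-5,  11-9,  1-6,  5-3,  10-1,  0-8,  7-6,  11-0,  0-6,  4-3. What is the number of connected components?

Component: {2}
Component: {3, 4, 5}
Component: {0, 1, 6, 7, 8, 9, 10, 11}

3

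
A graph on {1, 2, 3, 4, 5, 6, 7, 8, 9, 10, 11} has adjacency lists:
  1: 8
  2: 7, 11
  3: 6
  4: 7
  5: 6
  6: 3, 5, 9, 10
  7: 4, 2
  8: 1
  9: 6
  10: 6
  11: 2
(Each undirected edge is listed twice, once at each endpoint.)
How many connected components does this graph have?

Component: {1, 8}
Component: {2, 4, 7, 11}
Component: {3, 5, 6, 9, 10}

3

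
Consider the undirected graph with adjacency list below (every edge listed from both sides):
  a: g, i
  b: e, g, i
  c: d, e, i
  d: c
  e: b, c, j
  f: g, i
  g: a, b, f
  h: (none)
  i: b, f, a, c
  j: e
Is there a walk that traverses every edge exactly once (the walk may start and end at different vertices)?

Degrees: a:2, b:3, c:3, d:1, e:3, f:2, g:3, h:0, i:4, j:1
Odd-degree vertices: b, c, d, e, g, j (6 total).
An Eulerian trail requires 0 or 2 odd-degree vertices; here there are 6.

No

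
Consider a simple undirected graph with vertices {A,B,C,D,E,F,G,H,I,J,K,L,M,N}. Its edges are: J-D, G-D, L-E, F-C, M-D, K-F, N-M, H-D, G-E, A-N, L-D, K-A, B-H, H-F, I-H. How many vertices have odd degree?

Degrees: A:2, B:1, C:1, D:5, E:2, F:3, G:2, H:4, I:1, J:1, K:2, L:2, M:2, N:2
Odd-degree vertices: B, C, D, F, I, J.

6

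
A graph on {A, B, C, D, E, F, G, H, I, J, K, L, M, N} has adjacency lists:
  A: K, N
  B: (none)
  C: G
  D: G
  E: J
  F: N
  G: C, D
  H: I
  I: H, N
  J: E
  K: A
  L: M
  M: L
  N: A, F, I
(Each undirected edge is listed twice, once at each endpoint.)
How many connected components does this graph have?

Component: {B}
Component: {E, J}
Component: {L, M}
Component: {C, D, G}
Component: {A, F, H, I, K, N}

5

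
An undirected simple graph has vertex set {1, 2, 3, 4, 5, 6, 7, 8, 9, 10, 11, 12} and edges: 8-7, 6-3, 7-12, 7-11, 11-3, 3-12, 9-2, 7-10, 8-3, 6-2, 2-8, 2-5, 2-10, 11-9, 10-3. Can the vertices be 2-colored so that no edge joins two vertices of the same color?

The cycle 6-2-9-11-3-6 has length 5, which is odd, so the graph is not bipartite.

No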